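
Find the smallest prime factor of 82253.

83

82253 is odd.
Digit sum 20, not divisible by 3.
Ends in 3: not divisible by 5.
7: 82253 = 7·11750 + 3
11: 82253 = 11·7477 + 6
13: 82253 = 13·6327 + 2
17: 82253 = 17·4838 + 7
19: 82253 = 19·4329 + 2
23: 82253 = 23·3576 + 5
29: 82253 = 29·2836 + 9
31: 82253 = 31·2653 + 10
37: 82253 = 37·2223 + 2
41: 82253 = 41·2006 + 7
43: 82253 = 43·1912 + 37
47: 82253 = 47·1750 + 3
53: 82253 = 53·1551 + 50
59: 82253 = 59·1394 + 7
61: 82253 = 61·1348 + 25
67: 82253 = 67·1227 + 44
71: 82253 = 71·1158 + 35
73: 82253 = 73·1126 + 55
79: 82253 = 79·1041 + 14
83: 82253 = 83·991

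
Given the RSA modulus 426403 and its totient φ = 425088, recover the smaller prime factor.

φ(n) = (p−1)(q−1) = n − (p+q) + 1, so p + q = 426403 − 425088 + 1 = 1316.
p and q are the roots of t² − 1316t + 426403 = 0.
Discriminant: 1316² − 4·426403 = 1731856 − 1705612 = 26244; √26244 = 162.
q = (1316 − 162)/2 = 577, p = (1316 + 162)/2 = 739.
Check: 577 · 739 = 426403.

577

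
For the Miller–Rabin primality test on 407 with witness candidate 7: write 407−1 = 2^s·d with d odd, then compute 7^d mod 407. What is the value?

407 − 1 = 406 = 2^1 · 203, so d = 203.
7^1 ≡ 7 (mod 407)
7^2 ≡ 7^2 = 49 ≡ 49 (mod 407)
7^4 ≡ 49^2 = 2401 ≡ 366 (mod 407)
7^8 ≡ 366^2 = 133956 ≡ 53 (mod 407)
7^16 ≡ 53^2 = 2809 ≡ 367 (mod 407)
7^32 ≡ 367^2 = 134689 ≡ 379 (mod 407)
7^64 ≡ 379^2 = 143641 ≡ 377 (mod 407)
7^128 ≡ 377^2 = 142129 ≡ 86 (mod 407)
203 = 128 + 64 + 8 + 2 + 1 in binary powers of 2.
So 7^203 ≡ 86 · 377 · 53 · 49 · 7 ≡ 46 (mod 407).
Squaring chain: 46; never reaches −1, so base 7 is a Miller–Rabin witness that 407 is composite.

46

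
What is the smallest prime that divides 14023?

14023 is odd.
Digit sum 10, not divisible by 3.
Ends in 3: not divisible by 5.
7: 14023 = 7·2003 + 2
11: 14023 = 11·1274 + 9
13: 14023 = 13·1078 + 9
17: 14023 = 17·824 + 15
19: 14023 = 19·738 + 1
23: 14023 = 23·609 + 16
29: 14023 = 29·483 + 16
31: 14023 = 31·452 + 11
37: 14023 = 37·379

37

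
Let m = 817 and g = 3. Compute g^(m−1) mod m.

121

3^1 ≡ 3 (mod 817)
3^2 ≡ 3^2 = 9 ≡ 9 (mod 817)
3^4 ≡ 9^2 = 81 ≡ 81 (mod 817)
3^8 ≡ 81^2 = 6561 ≡ 25 (mod 817)
3^16 ≡ 25^2 = 625 ≡ 625 (mod 817)
3^32 ≡ 625^2 = 390625 ≡ 99 (mod 817)
3^64 ≡ 99^2 = 9801 ≡ 814 (mod 817)
3^128 ≡ 814^2 = 662596 ≡ 9 (mod 817)
3^256 ≡ 9^2 = 81 ≡ 81 (mod 817)
3^512 ≡ 81^2 = 6561 ≡ 25 (mod 817)
816 = 512 + 256 + 32 + 16 in binary powers of 2.
So 3^816 ≡ 25 · 81 · 99 · 625 ≡ 121 (mod 817).
Since 121 ≠ 1, base 3 is a Fermat witness: 817 is composite.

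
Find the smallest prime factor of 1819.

17

1819 is odd.
Digit sum 19, not divisible by 3.
Ends in 9: not divisible by 5.
7: 1819 = 7·259 + 6
11: 1819 = 11·165 + 4
13: 1819 = 13·139 + 12
17: 1819 = 17·107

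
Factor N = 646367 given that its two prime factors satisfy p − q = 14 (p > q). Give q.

Since p = q + 14, we have 646367 = q(q + 14), so q² + 14q − 646367 = 0.
Discriminant: 14² + 4·646367 = 196 + 2585468 = 2585664; √2585664 = 1608.
q = (−14 + 1608)/2 = 797, and p = q + 14 = 811.
Check: 797 · 811 = 646367.

797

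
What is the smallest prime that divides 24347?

24347 is odd.
Digit sum 20, not divisible by 3.
Ends in 7: not divisible by 5.
7: 24347 = 7·3478 + 1
11: 24347 = 11·2213 + 4
13: 24347 = 13·1872 + 11
17: 24347 = 17·1432 + 3
19: 24347 = 19·1281 + 8
23: 24347 = 23·1058 + 13
29: 24347 = 29·839 + 16
31: 24347 = 31·785 + 12
37: 24347 = 37·658 + 1
41: 24347 = 41·593 + 34
43: 24347 = 43·566 + 9
47: 24347 = 47·518 + 1
53: 24347 = 53·459 + 20
59: 24347 = 59·412 + 39
61: 24347 = 61·399 + 8
67: 24347 = 67·363 + 26
71: 24347 = 71·342 + 65
73: 24347 = 73·333 + 38
79: 24347 = 79·308 + 15
83: 24347 = 83·293 + 28
89: 24347 = 89·273 + 50
97: 24347 = 97·251

97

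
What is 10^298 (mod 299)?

289

10^1 ≡ 10 (mod 299)
10^2 ≡ 10^2 = 100 ≡ 100 (mod 299)
10^4 ≡ 100^2 = 10000 ≡ 133 (mod 299)
10^8 ≡ 133^2 = 17689 ≡ 48 (mod 299)
10^16 ≡ 48^2 = 2304 ≡ 211 (mod 299)
10^32 ≡ 211^2 = 44521 ≡ 269 (mod 299)
10^64 ≡ 269^2 = 72361 ≡ 3 (mod 299)
10^128 ≡ 3^2 = 9 ≡ 9 (mod 299)
10^256 ≡ 9^2 = 81 ≡ 81 (mod 299)
298 = 256 + 32 + 8 + 2 in binary powers of 2.
So 10^298 ≡ 81 · 269 · 48 · 100 ≡ 289 (mod 299).
Since 289 ≠ 1, base 10 is a Fermat witness: 299 is composite.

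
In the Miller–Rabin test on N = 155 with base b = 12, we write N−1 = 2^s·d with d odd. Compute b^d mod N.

42

155 − 1 = 154 = 2^1 · 77, so d = 77.
12^1 ≡ 12 (mod 155)
12^2 ≡ 12^2 = 144 ≡ 144 (mod 155)
12^4 ≡ 144^2 = 20736 ≡ 121 (mod 155)
12^8 ≡ 121^2 = 14641 ≡ 71 (mod 155)
12^16 ≡ 71^2 = 5041 ≡ 81 (mod 155)
12^32 ≡ 81^2 = 6561 ≡ 51 (mod 155)
12^64 ≡ 51^2 = 2601 ≡ 121 (mod 155)
77 = 64 + 8 + 4 + 1 in binary powers of 2.
So 12^77 ≡ 121 · 71 · 121 · 12 ≡ 42 (mod 155).
Squaring chain: 42; never reaches −1, so base 12 is a Miller–Rabin witness that 155 is composite.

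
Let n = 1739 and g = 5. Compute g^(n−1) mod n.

474

5^1 ≡ 5 (mod 1739)
5^2 ≡ 5^2 = 25 ≡ 25 (mod 1739)
5^4 ≡ 25^2 = 625 ≡ 625 (mod 1739)
5^8 ≡ 625^2 = 390625 ≡ 1089 (mod 1739)
5^16 ≡ 1089^2 = 1185921 ≡ 1662 (mod 1739)
5^32 ≡ 1662^2 = 2762244 ≡ 712 (mod 1739)
5^64 ≡ 712^2 = 506944 ≡ 895 (mod 1739)
5^128 ≡ 895^2 = 801025 ≡ 1085 (mod 1739)
5^256 ≡ 1085^2 = 1177225 ≡ 1661 (mod 1739)
5^512 ≡ 1661^2 = 2758921 ≡ 867 (mod 1739)
5^1024 ≡ 867^2 = 751689 ≡ 441 (mod 1739)
1738 = 1024 + 512 + 128 + 64 + 8 + 2 in binary powers of 2.
So 5^1738 ≡ 441 · 867 · 1085 · 895 · 1089 · 25 ≡ 474 (mod 1739).
Since 474 ≠ 1, base 5 is a Fermat witness: 1739 is composite.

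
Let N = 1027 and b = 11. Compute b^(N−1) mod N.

11^1 ≡ 11 (mod 1027)
11^2 ≡ 11^2 = 121 ≡ 121 (mod 1027)
11^4 ≡ 121^2 = 14641 ≡ 263 (mod 1027)
11^8 ≡ 263^2 = 69169 ≡ 360 (mod 1027)
11^16 ≡ 360^2 = 129600 ≡ 198 (mod 1027)
11^32 ≡ 198^2 = 39204 ≡ 178 (mod 1027)
11^64 ≡ 178^2 = 31684 ≡ 874 (mod 1027)
11^128 ≡ 874^2 = 763876 ≡ 815 (mod 1027)
11^256 ≡ 815^2 = 664225 ≡ 783 (mod 1027)
11^512 ≡ 783^2 = 613089 ≡ 997 (mod 1027)
11^1024 ≡ 997^2 = 994009 ≡ 900 (mod 1027)
1026 = 1024 + 2 in binary powers of 2.
So 11^1026 ≡ 900 · 121 ≡ 38 (mod 1027).
Since 38 ≠ 1, base 11 is a Fermat witness: 1027 is composite.

38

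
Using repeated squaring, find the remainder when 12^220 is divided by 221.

157

12^1 ≡ 12 (mod 221)
12^2 ≡ 12^2 = 144 ≡ 144 (mod 221)
12^4 ≡ 144^2 = 20736 ≡ 183 (mod 221)
12^8 ≡ 183^2 = 33489 ≡ 118 (mod 221)
12^16 ≡ 118^2 = 13924 ≡ 1 (mod 221)
12^32 ≡ 1^2 = 1 ≡ 1 (mod 221)
12^64 ≡ 1^2 = 1 ≡ 1 (mod 221)
12^128 ≡ 1^2 = 1 ≡ 1 (mod 221)
220 = 128 + 64 + 16 + 8 + 4 in binary powers of 2.
So 12^220 ≡ 1 · 1 · 1 · 118 · 183 ≡ 157 (mod 221).
Since 157 ≠ 1, base 12 is a Fermat witness: 221 is composite.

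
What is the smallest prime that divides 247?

247 is odd.
Digit sum 13, not divisible by 3.
Ends in 7: not divisible by 5.
7: 247 = 7·35 + 2
11: 247 = 11·22 + 5
13: 247 = 13·19

13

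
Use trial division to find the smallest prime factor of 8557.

43

8557 is odd.
Digit sum 25, not divisible by 3.
Ends in 7: not divisible by 5.
7: 8557 = 7·1222 + 3
11: 8557 = 11·777 + 10
13: 8557 = 13·658 + 3
17: 8557 = 17·503 + 6
19: 8557 = 19·450 + 7
23: 8557 = 23·372 + 1
29: 8557 = 29·295 + 2
31: 8557 = 31·276 + 1
37: 8557 = 37·231 + 10
41: 8557 = 41·208 + 29
43: 8557 = 43·199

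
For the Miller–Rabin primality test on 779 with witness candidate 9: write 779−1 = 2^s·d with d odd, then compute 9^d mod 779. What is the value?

779 − 1 = 778 = 2^1 · 389, so d = 389.
9^1 ≡ 9 (mod 779)
9^2 ≡ 9^2 = 81 ≡ 81 (mod 779)
9^4 ≡ 81^2 = 6561 ≡ 329 (mod 779)
9^8 ≡ 329^2 = 108241 ≡ 739 (mod 779)
9^16 ≡ 739^2 = 546121 ≡ 42 (mod 779)
9^32 ≡ 42^2 = 1764 ≡ 206 (mod 779)
9^64 ≡ 206^2 = 42436 ≡ 370 (mod 779)
9^128 ≡ 370^2 = 136900 ≡ 575 (mod 779)
9^256 ≡ 575^2 = 330625 ≡ 329 (mod 779)
389 = 256 + 128 + 4 + 1 in binary powers of 2.
So 9^389 ≡ 329 · 575 · 329 · 9 ≡ 214 (mod 779).
Squaring chain: 214; never reaches −1, so base 9 is a Miller–Rabin witness that 779 is composite.

214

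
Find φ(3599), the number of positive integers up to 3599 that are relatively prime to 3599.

Factor: 3599 = 59 · 61.
φ(3599) = (59−1) · (61−1) = 58 · 60 = 3480.

3480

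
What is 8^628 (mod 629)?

322

8^1 ≡ 8 (mod 629)
8^2 ≡ 8^2 = 64 ≡ 64 (mod 629)
8^4 ≡ 64^2 = 4096 ≡ 322 (mod 629)
8^8 ≡ 322^2 = 103684 ≡ 528 (mod 629)
8^16 ≡ 528^2 = 278784 ≡ 137 (mod 629)
8^32 ≡ 137^2 = 18769 ≡ 528 (mod 629)
8^64 ≡ 528^2 = 278784 ≡ 137 (mod 629)
8^128 ≡ 137^2 = 18769 ≡ 528 (mod 629)
8^256 ≡ 528^2 = 278784 ≡ 137 (mod 629)
8^512 ≡ 137^2 = 18769 ≡ 528 (mod 629)
628 = 512 + 64 + 32 + 16 + 4 in binary powers of 2.
So 8^628 ≡ 528 · 137 · 528 · 137 · 322 ≡ 322 (mod 629).
Since 322 ≠ 1, base 8 is a Fermat witness: 629 is composite.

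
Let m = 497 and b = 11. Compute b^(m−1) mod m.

466

11^1 ≡ 11 (mod 497)
11^2 ≡ 11^2 = 121 ≡ 121 (mod 497)
11^4 ≡ 121^2 = 14641 ≡ 228 (mod 497)
11^8 ≡ 228^2 = 51984 ≡ 296 (mod 497)
11^16 ≡ 296^2 = 87616 ≡ 144 (mod 497)
11^32 ≡ 144^2 = 20736 ≡ 359 (mod 497)
11^64 ≡ 359^2 = 128881 ≡ 158 (mod 497)
11^128 ≡ 158^2 = 24964 ≡ 114 (mod 497)
11^256 ≡ 114^2 = 12996 ≡ 74 (mod 497)
496 = 256 + 128 + 64 + 32 + 16 in binary powers of 2.
So 11^496 ≡ 74 · 114 · 158 · 359 · 144 ≡ 466 (mod 497).
Since 466 ≠ 1, base 11 is a Fermat witness: 497 is composite.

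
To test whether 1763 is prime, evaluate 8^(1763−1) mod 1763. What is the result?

8^1 ≡ 8 (mod 1763)
8^2 ≡ 8^2 = 64 ≡ 64 (mod 1763)
8^4 ≡ 64^2 = 4096 ≡ 570 (mod 1763)
8^8 ≡ 570^2 = 324900 ≡ 508 (mod 1763)
8^16 ≡ 508^2 = 258064 ≡ 666 (mod 1763)
8^32 ≡ 666^2 = 443556 ≡ 1043 (mod 1763)
8^64 ≡ 1043^2 = 1087849 ≡ 78 (mod 1763)
8^128 ≡ 78^2 = 6084 ≡ 795 (mod 1763)
8^256 ≡ 795^2 = 632025 ≡ 871 (mod 1763)
8^512 ≡ 871^2 = 758641 ≡ 551 (mod 1763)
8^1024 ≡ 551^2 = 303601 ≡ 365 (mod 1763)
1762 = 1024 + 512 + 128 + 64 + 32 + 2 in binary powers of 2.
So 8^1762 ≡ 365 · 551 · 795 · 78 · 1043 · 64 ≡ 1417 (mod 1763).
Since 1417 ≠ 1, base 8 is a Fermat witness: 1763 is composite.

1417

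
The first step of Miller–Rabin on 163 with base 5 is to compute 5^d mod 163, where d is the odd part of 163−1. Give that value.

163 − 1 = 162 = 2^1 · 81, so d = 81.
5^1 ≡ 5 (mod 163)
5^2 ≡ 5^2 = 25 ≡ 25 (mod 163)
5^4 ≡ 25^2 = 625 ≡ 136 (mod 163)
5^8 ≡ 136^2 = 18496 ≡ 77 (mod 163)
5^16 ≡ 77^2 = 5929 ≡ 61 (mod 163)
5^32 ≡ 61^2 = 3721 ≡ 135 (mod 163)
5^64 ≡ 135^2 = 18225 ≡ 132 (mod 163)
81 = 64 + 16 + 1 in binary powers of 2.
So 5^81 ≡ 132 · 61 · 5 ≡ 162 (mod 163).
Since 5^d ≡ 162 (mod 163), base 5 does not prove 163 composite.

162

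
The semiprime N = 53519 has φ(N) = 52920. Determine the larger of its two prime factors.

491

φ(n) = (p−1)(q−1) = n − (p+q) + 1, so p + q = 53519 − 52920 + 1 = 600.
p and q are the roots of t² − 600t + 53519 = 0.
Discriminant: 600² − 4·53519 = 360000 − 214076 = 145924; √145924 = 382.
q = (600 − 382)/2 = 109, p = (600 + 382)/2 = 491.
Check: 109 · 491 = 53519.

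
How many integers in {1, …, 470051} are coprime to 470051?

443080

Factor: 470051 = 23 · 107 · 191.
φ(470051) = (23−1) · (107−1) · (191−1) = 22 · 106 · 190 = 443080.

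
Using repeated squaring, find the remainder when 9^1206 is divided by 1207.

973

9^1 ≡ 9 (mod 1207)
9^2 ≡ 9^2 = 81 ≡ 81 (mod 1207)
9^4 ≡ 81^2 = 6561 ≡ 526 (mod 1207)
9^8 ≡ 526^2 = 276676 ≡ 273 (mod 1207)
9^16 ≡ 273^2 = 74529 ≡ 902 (mod 1207)
9^32 ≡ 902^2 = 813604 ≡ 86 (mod 1207)
9^64 ≡ 86^2 = 7396 ≡ 154 (mod 1207)
9^128 ≡ 154^2 = 23716 ≡ 783 (mod 1207)
9^256 ≡ 783^2 = 613089 ≡ 1140 (mod 1207)
9^512 ≡ 1140^2 = 1299600 ≡ 868 (mod 1207)
9^1024 ≡ 868^2 = 753424 ≡ 256 (mod 1207)
1206 = 1024 + 128 + 32 + 16 + 4 + 2 in binary powers of 2.
So 9^1206 ≡ 256 · 783 · 86 · 902 · 526 · 81 ≡ 973 (mod 1207).
Since 973 ≠ 1, base 9 is a Fermat witness: 1207 is composite.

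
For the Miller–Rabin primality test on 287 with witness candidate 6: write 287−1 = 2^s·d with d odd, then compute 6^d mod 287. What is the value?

153

287 − 1 = 286 = 2^1 · 143, so d = 143.
6^1 ≡ 6 (mod 287)
6^2 ≡ 6^2 = 36 ≡ 36 (mod 287)
6^4 ≡ 36^2 = 1296 ≡ 148 (mod 287)
6^8 ≡ 148^2 = 21904 ≡ 92 (mod 287)
6^16 ≡ 92^2 = 8464 ≡ 141 (mod 287)
6^32 ≡ 141^2 = 19881 ≡ 78 (mod 287)
6^64 ≡ 78^2 = 6084 ≡ 57 (mod 287)
6^128 ≡ 57^2 = 3249 ≡ 92 (mod 287)
143 = 128 + 8 + 4 + 2 + 1 in binary powers of 2.
So 6^143 ≡ 92 · 92 · 148 · 36 · 6 ≡ 153 (mod 287).
Squaring chain: 153; never reaches −1, so base 6 is a Miller–Rabin witness that 287 is composite.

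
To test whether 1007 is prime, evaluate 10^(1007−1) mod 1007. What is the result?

10^1 ≡ 10 (mod 1007)
10^2 ≡ 10^2 = 100 ≡ 100 (mod 1007)
10^4 ≡ 100^2 = 10000 ≡ 937 (mod 1007)
10^8 ≡ 937^2 = 877969 ≡ 872 (mod 1007)
10^16 ≡ 872^2 = 760384 ≡ 99 (mod 1007)
10^32 ≡ 99^2 = 9801 ≡ 738 (mod 1007)
10^64 ≡ 738^2 = 544644 ≡ 864 (mod 1007)
10^128 ≡ 864^2 = 746496 ≡ 309 (mod 1007)
10^256 ≡ 309^2 = 95481 ≡ 823 (mod 1007)
10^512 ≡ 823^2 = 677329 ≡ 625 (mod 1007)
1006 = 512 + 256 + 128 + 64 + 32 + 8 + 4 + 2 in binary powers of 2.
So 10^1006 ≡ 625 · 823 · 309 · 864 · 738 · 872 · 937 · 100 ≡ 42 (mod 1007).
Since 42 ≠ 1, base 10 is a Fermat witness: 1007 is composite.

42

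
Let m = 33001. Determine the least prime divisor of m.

33001 is odd.
Digit sum 7, not divisible by 3.
Ends in 1: not divisible by 5.
7: 33001 = 7·4714 + 3
11: 33001 = 11·3000 + 1
13: 33001 = 13·2538 + 7
17: 33001 = 17·1941 + 4
19: 33001 = 19·1736 + 17
23: 33001 = 23·1434 + 19
29: 33001 = 29·1137 + 28
31: 33001 = 31·1064 + 17
37: 33001 = 37·891 + 34
41: 33001 = 41·804 + 37
43: 33001 = 43·767 + 20
47: 33001 = 47·702 + 7
53: 33001 = 53·622 + 35
59: 33001 = 59·559 + 20
61: 33001 = 61·541

61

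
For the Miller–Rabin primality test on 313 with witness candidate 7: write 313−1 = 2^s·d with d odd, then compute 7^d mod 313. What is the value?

125

313 − 1 = 312 = 2^3 · 39, so d = 39.
7^1 ≡ 7 (mod 313)
7^2 ≡ 7^2 = 49 ≡ 49 (mod 313)
7^4 ≡ 49^2 = 2401 ≡ 210 (mod 313)
7^8 ≡ 210^2 = 44100 ≡ 280 (mod 313)
7^16 ≡ 280^2 = 78400 ≡ 150 (mod 313)
7^32 ≡ 150^2 = 22500 ≡ 277 (mod 313)
39 = 32 + 4 + 2 + 1 in binary powers of 2.
So 7^39 ≡ 277 · 210 · 49 · 7 ≡ 125 (mod 313).
Squaring chain: 125 → 288 → 312; reaches −1, so base 7 does not prove 313 composite.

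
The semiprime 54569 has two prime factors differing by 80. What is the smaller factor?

197

Since p = q + 80, we have 54569 = q(q + 80), so q² + 80q − 54569 = 0.
Discriminant: 80² + 4·54569 = 6400 + 218276 = 224676; √224676 = 474.
q = (−80 + 474)/2 = 197, and p = q + 80 = 277.
Check: 197 · 277 = 54569.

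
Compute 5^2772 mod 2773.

5^1 ≡ 5 (mod 2773)
5^2 ≡ 5^2 = 25 ≡ 25 (mod 2773)
5^4 ≡ 25^2 = 625 ≡ 625 (mod 2773)
5^8 ≡ 625^2 = 390625 ≡ 2405 (mod 2773)
5^16 ≡ 2405^2 = 5784025 ≡ 2320 (mod 2773)
5^32 ≡ 2320^2 = 5382400 ≡ 7 (mod 2773)
5^64 ≡ 7^2 = 49 ≡ 49 (mod 2773)
5^128 ≡ 49^2 = 2401 ≡ 2401 (mod 2773)
5^256 ≡ 2401^2 = 5764801 ≡ 2507 (mod 2773)
5^512 ≡ 2507^2 = 6285049 ≡ 1431 (mod 2773)
5^1024 ≡ 1431^2 = 2047761 ≡ 1287 (mod 2773)
5^2048 ≡ 1287^2 = 1656369 ≡ 888 (mod 2773)
2772 = 2048 + 512 + 128 + 64 + 16 + 4 in binary powers of 2.
So 5^2772 ≡ 888 · 1431 · 2401 · 49 · 2320 · 625 ≡ 1334 (mod 2773).
Since 1334 ≠ 1, base 5 is a Fermat witness: 2773 is composite.

1334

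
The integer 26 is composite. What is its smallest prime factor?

2

26 is even: 2 divides it.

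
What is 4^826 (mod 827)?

1

4^1 ≡ 4 (mod 827)
4^2 ≡ 4^2 = 16 ≡ 16 (mod 827)
4^4 ≡ 16^2 = 256 ≡ 256 (mod 827)
4^8 ≡ 256^2 = 65536 ≡ 203 (mod 827)
4^16 ≡ 203^2 = 41209 ≡ 686 (mod 827)
4^32 ≡ 686^2 = 470596 ≡ 33 (mod 827)
4^64 ≡ 33^2 = 1089 ≡ 262 (mod 827)
4^128 ≡ 262^2 = 68644 ≡ 3 (mod 827)
4^256 ≡ 3^2 = 9 ≡ 9 (mod 827)
4^512 ≡ 9^2 = 81 ≡ 81 (mod 827)
826 = 512 + 256 + 32 + 16 + 8 + 2 in binary powers of 2.
So 4^826 ≡ 81 · 9 · 33 · 686 · 203 · 16 ≡ 1 (mod 827).
Since the result is 1, base 4 gives no evidence that 827 is composite.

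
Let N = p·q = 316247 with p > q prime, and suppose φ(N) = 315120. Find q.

φ(n) = (p−1)(q−1) = n − (p+q) + 1, so p + q = 316247 − 315120 + 1 = 1128.
p and q are the roots of t² − 1128t + 316247 = 0.
Discriminant: 1128² − 4·316247 = 1272384 − 1264988 = 7396; √7396 = 86.
q = (1128 − 86)/2 = 521, p = (1128 + 86)/2 = 607.
Check: 521 · 607 = 316247.

521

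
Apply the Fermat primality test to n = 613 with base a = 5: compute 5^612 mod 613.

1

5^1 ≡ 5 (mod 613)
5^2 ≡ 5^2 = 25 ≡ 25 (mod 613)
5^4 ≡ 25^2 = 625 ≡ 12 (mod 613)
5^8 ≡ 12^2 = 144 ≡ 144 (mod 613)
5^16 ≡ 144^2 = 20736 ≡ 507 (mod 613)
5^32 ≡ 507^2 = 257049 ≡ 202 (mod 613)
5^64 ≡ 202^2 = 40804 ≡ 346 (mod 613)
5^128 ≡ 346^2 = 119716 ≡ 181 (mod 613)
5^256 ≡ 181^2 = 32761 ≡ 272 (mod 613)
5^512 ≡ 272^2 = 73984 ≡ 424 (mod 613)
612 = 512 + 64 + 32 + 4 in binary powers of 2.
So 5^612 ≡ 424 · 346 · 202 · 12 ≡ 1 (mod 613).
Since the result is 1, base 5 gives no evidence that 613 is composite.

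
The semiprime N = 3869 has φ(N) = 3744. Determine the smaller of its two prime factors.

53

φ(n) = (p−1)(q−1) = n − (p+q) + 1, so p + q = 3869 − 3744 + 1 = 126.
p and q are the roots of t² − 126t + 3869 = 0.
Discriminant: 126² − 4·3869 = 15876 − 15476 = 400; √400 = 20.
q = (126 − 20)/2 = 53, p = (126 + 20)/2 = 73.
Check: 53 · 73 = 3869.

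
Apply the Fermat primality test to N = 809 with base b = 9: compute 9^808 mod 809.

9^1 ≡ 9 (mod 809)
9^2 ≡ 9^2 = 81 ≡ 81 (mod 809)
9^4 ≡ 81^2 = 6561 ≡ 89 (mod 809)
9^8 ≡ 89^2 = 7921 ≡ 640 (mod 809)
9^16 ≡ 640^2 = 409600 ≡ 246 (mod 809)
9^32 ≡ 246^2 = 60516 ≡ 650 (mod 809)
9^64 ≡ 650^2 = 422500 ≡ 202 (mod 809)
9^128 ≡ 202^2 = 40804 ≡ 354 (mod 809)
9^256 ≡ 354^2 = 125316 ≡ 730 (mod 809)
9^512 ≡ 730^2 = 532900 ≡ 578 (mod 809)
808 = 512 + 256 + 32 + 8 in binary powers of 2.
So 9^808 ≡ 578 · 730 · 650 · 640 ≡ 1 (mod 809).
Since the result is 1, base 9 gives no evidence that 809 is composite.

1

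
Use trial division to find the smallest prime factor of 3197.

23

3197 is odd.
Digit sum 20, not divisible by 3.
Ends in 7: not divisible by 5.
7: 3197 = 7·456 + 5
11: 3197 = 11·290 + 7
13: 3197 = 13·245 + 12
17: 3197 = 17·188 + 1
19: 3197 = 19·168 + 5
23: 3197 = 23·139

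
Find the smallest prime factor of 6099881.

67

6099881 is odd.
Digit sum 41, not divisible by 3.
Ends in 1: not divisible by 5.
7: 6099881 = 7·871411 + 4
11: 6099881 = 11·554534 + 7
13: 6099881 = 13·469221 + 8
17: 6099881 = 17·358816 + 9
19: 6099881 = 19·321046 + 7
23: 6099881 = 23·265212 + 5
29: 6099881 = 29·210340 + 21
31: 6099881 = 31·196770 + 11
37: 6099881 = 37·164861 + 24
41: 6099881 = 41·148777 + 24
43: 6099881 = 43·141857 + 30
47: 6099881 = 47·129784 + 33
53: 6099881 = 53·115092 + 5
59: 6099881 = 59·103387 + 48
61: 6099881 = 61·99998 + 3
67: 6099881 = 67·91043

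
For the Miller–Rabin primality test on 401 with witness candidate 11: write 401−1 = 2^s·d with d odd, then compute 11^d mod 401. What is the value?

45

401 − 1 = 400 = 2^4 · 25, so d = 25.
11^1 ≡ 11 (mod 401)
11^2 ≡ 11^2 = 121 ≡ 121 (mod 401)
11^4 ≡ 121^2 = 14641 ≡ 205 (mod 401)
11^8 ≡ 205^2 = 42025 ≡ 321 (mod 401)
11^16 ≡ 321^2 = 103041 ≡ 385 (mod 401)
25 = 16 + 8 + 1 in binary powers of 2.
So 11^25 ≡ 385 · 321 · 11 ≡ 45 (mod 401).
Squaring chain: 45 → 20 → 400 → 1; reaches −1, so base 11 does not prove 401 composite.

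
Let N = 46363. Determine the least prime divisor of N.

46363 is odd.
Digit sum 22, not divisible by 3.
Ends in 3: not divisible by 5.
7: 46363 = 7·6623 + 2
11: 46363 = 11·4214 + 9
13: 46363 = 13·3566 + 5
17: 46363 = 17·2727 + 4
19: 46363 = 19·2440 + 3
23: 46363 = 23·2015 + 18
29: 46363 = 29·1598 + 21
31: 46363 = 31·1495 + 18
37: 46363 = 37·1253 + 2
41: 46363 = 41·1130 + 33
43: 46363 = 43·1078 + 9
47: 46363 = 47·986 + 21
53: 46363 = 53·874 + 41
59: 46363 = 59·785 + 48
61: 46363 = 61·760 + 3
67: 46363 = 67·691 + 66
71: 46363 = 71·653

71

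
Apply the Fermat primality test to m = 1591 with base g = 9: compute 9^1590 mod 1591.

9^1 ≡ 9 (mod 1591)
9^2 ≡ 9^2 = 81 ≡ 81 (mod 1591)
9^4 ≡ 81^2 = 6561 ≡ 197 (mod 1591)
9^8 ≡ 197^2 = 38809 ≡ 625 (mod 1591)
9^16 ≡ 625^2 = 390625 ≡ 830 (mod 1591)
9^32 ≡ 830^2 = 688900 ≡ 1588 (mod 1591)
9^64 ≡ 1588^2 = 2521744 ≡ 9 (mod 1591)
9^128 ≡ 9^2 = 81 ≡ 81 (mod 1591)
9^256 ≡ 81^2 = 6561 ≡ 197 (mod 1591)
9^512 ≡ 197^2 = 38809 ≡ 625 (mod 1591)
9^1024 ≡ 625^2 = 390625 ≡ 830 (mod 1591)
1590 = 1024 + 512 + 32 + 16 + 4 + 2 in binary powers of 2.
So 9^1590 ≡ 830 · 625 · 1588 · 830 · 197 · 81 ≡ 269 (mod 1591).
Since 269 ≠ 1, base 9 is a Fermat witness: 1591 is composite.

269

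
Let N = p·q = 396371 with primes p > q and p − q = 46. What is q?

607

Since p = q + 46, we have 396371 = q(q + 46), so q² + 46q − 396371 = 0.
Discriminant: 46² + 4·396371 = 2116 + 1585484 = 1587600; √1587600 = 1260.
q = (−46 + 1260)/2 = 607, and p = q + 46 = 653.
Check: 607 · 653 = 396371.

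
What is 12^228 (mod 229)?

1

12^1 ≡ 12 (mod 229)
12^2 ≡ 12^2 = 144 ≡ 144 (mod 229)
12^4 ≡ 144^2 = 20736 ≡ 126 (mod 229)
12^8 ≡ 126^2 = 15876 ≡ 75 (mod 229)
12^16 ≡ 75^2 = 5625 ≡ 129 (mod 229)
12^32 ≡ 129^2 = 16641 ≡ 153 (mod 229)
12^64 ≡ 153^2 = 23409 ≡ 51 (mod 229)
12^128 ≡ 51^2 = 2601 ≡ 82 (mod 229)
228 = 128 + 64 + 32 + 4 in binary powers of 2.
So 12^228 ≡ 82 · 51 · 153 · 126 ≡ 1 (mod 229).
Since the result is 1, base 12 gives no evidence that 229 is composite.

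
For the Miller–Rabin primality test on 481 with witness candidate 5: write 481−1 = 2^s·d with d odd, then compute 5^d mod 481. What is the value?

177

481 − 1 = 480 = 2^5 · 15, so d = 15.
5^1 ≡ 5 (mod 481)
5^2 ≡ 5^2 = 25 ≡ 25 (mod 481)
5^4 ≡ 25^2 = 625 ≡ 144 (mod 481)
5^8 ≡ 144^2 = 20736 ≡ 53 (mod 481)
15 = 8 + 4 + 2 + 1 in binary powers of 2.
So 5^15 ≡ 53 · 144 · 25 · 5 ≡ 177 (mod 481).
Squaring chain: 177 → 64 → 248 → 417 → 248; never reaches −1, so base 5 is a Miller–Rabin witness that 481 is composite.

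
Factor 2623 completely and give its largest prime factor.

61

2623 = 43 · 61
61 is prime.
So 2623 = 43 · 61; the largest prime factor is 61.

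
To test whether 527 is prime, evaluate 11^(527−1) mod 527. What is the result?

485

11^1 ≡ 11 (mod 527)
11^2 ≡ 11^2 = 121 ≡ 121 (mod 527)
11^4 ≡ 121^2 = 14641 ≡ 412 (mod 527)
11^8 ≡ 412^2 = 169744 ≡ 50 (mod 527)
11^16 ≡ 50^2 = 2500 ≡ 392 (mod 527)
11^32 ≡ 392^2 = 153664 ≡ 307 (mod 527)
11^64 ≡ 307^2 = 94249 ≡ 443 (mod 527)
11^128 ≡ 443^2 = 196249 ≡ 205 (mod 527)
11^256 ≡ 205^2 = 42025 ≡ 392 (mod 527)
11^512 ≡ 392^2 = 153664 ≡ 307 (mod 527)
526 = 512 + 8 + 4 + 2 in binary powers of 2.
So 11^526 ≡ 307 · 50 · 412 · 121 ≡ 485 (mod 527).
Since 485 ≠ 1, base 11 is a Fermat witness: 527 is composite.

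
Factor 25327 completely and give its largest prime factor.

25327 = 19 · 1333
1333 = 31 · 43
43 is prime.
So 25327 = 19 · 31 · 43; the largest prime factor is 43.

43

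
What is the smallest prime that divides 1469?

1469 is odd.
Digit sum 20, not divisible by 3.
Ends in 9: not divisible by 5.
7: 1469 = 7·209 + 6
11: 1469 = 11·133 + 6
13: 1469 = 13·113

13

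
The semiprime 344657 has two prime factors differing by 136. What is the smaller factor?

523

Since p = q + 136, we have 344657 = q(q + 136), so q² + 136q − 344657 = 0.
Discriminant: 136² + 4·344657 = 18496 + 1378628 = 1397124; √1397124 = 1182.
q = (−136 + 1182)/2 = 523, and p = q + 136 = 659.
Check: 523 · 659 = 344657.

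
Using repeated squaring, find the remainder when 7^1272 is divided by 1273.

1179

7^1 ≡ 7 (mod 1273)
7^2 ≡ 7^2 = 49 ≡ 49 (mod 1273)
7^4 ≡ 49^2 = 2401 ≡ 1128 (mod 1273)
7^8 ≡ 1128^2 = 1272384 ≡ 657 (mod 1273)
7^16 ≡ 657^2 = 431649 ≡ 102 (mod 1273)
7^32 ≡ 102^2 = 10404 ≡ 220 (mod 1273)
7^64 ≡ 220^2 = 48400 ≡ 26 (mod 1273)
7^128 ≡ 26^2 = 676 ≡ 676 (mod 1273)
7^256 ≡ 676^2 = 456976 ≡ 1242 (mod 1273)
7^512 ≡ 1242^2 = 1542564 ≡ 961 (mod 1273)
7^1024 ≡ 961^2 = 923521 ≡ 596 (mod 1273)
1272 = 1024 + 128 + 64 + 32 + 16 + 8 in binary powers of 2.
So 7^1272 ≡ 596 · 676 · 26 · 220 · 102 · 657 ≡ 1179 (mod 1273).
Since 1179 ≠ 1, base 7 is a Fermat witness: 1273 is composite.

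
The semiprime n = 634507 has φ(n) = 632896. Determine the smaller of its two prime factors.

683

φ(n) = (p−1)(q−1) = n − (p+q) + 1, so p + q = 634507 − 632896 + 1 = 1612.
p and q are the roots of t² − 1612t + 634507 = 0.
Discriminant: 1612² − 4·634507 = 2598544 − 2538028 = 60516; √60516 = 246.
q = (1612 − 246)/2 = 683, p = (1612 + 246)/2 = 929.
Check: 683 · 929 = 634507.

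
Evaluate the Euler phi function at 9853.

9628

Factor: 9853 = 59 · 167.
φ(9853) = (59−1) · (167−1) = 58 · 166 = 9628.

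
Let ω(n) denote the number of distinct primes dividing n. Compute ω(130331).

130331 = 47^2 · 59
130331 = 47^2 · 59, which has 2 distinct prime factors.

2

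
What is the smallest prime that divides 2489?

19

2489 is odd.
Digit sum 23, not divisible by 3.
Ends in 9: not divisible by 5.
7: 2489 = 7·355 + 4
11: 2489 = 11·226 + 3
13: 2489 = 13·191 + 6
17: 2489 = 17·146 + 7
19: 2489 = 19·131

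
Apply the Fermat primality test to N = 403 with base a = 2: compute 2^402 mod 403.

2^1 ≡ 2 (mod 403)
2^2 ≡ 2^2 = 4 ≡ 4 (mod 403)
2^4 ≡ 4^2 = 16 ≡ 16 (mod 403)
2^8 ≡ 16^2 = 256 ≡ 256 (mod 403)
2^16 ≡ 256^2 = 65536 ≡ 250 (mod 403)
2^32 ≡ 250^2 = 62500 ≡ 35 (mod 403)
2^64 ≡ 35^2 = 1225 ≡ 16 (mod 403)
2^128 ≡ 16^2 = 256 ≡ 256 (mod 403)
2^256 ≡ 256^2 = 65536 ≡ 250 (mod 403)
402 = 256 + 128 + 16 + 2 in binary powers of 2.
So 2^402 ≡ 250 · 256 · 250 · 4 ≡ 376 (mod 403).
Since 376 ≠ 1, base 2 is a Fermat witness: 403 is composite.

376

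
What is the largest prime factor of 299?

23

299 = 13 · 23
23 is prime.
So 299 = 13 · 23; the largest prime factor is 23.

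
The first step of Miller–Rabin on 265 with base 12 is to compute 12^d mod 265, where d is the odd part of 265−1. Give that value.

265 − 1 = 264 = 2^3 · 33, so d = 33.
12^1 ≡ 12 (mod 265)
12^2 ≡ 12^2 = 144 ≡ 144 (mod 265)
12^4 ≡ 144^2 = 20736 ≡ 66 (mod 265)
12^8 ≡ 66^2 = 4356 ≡ 116 (mod 265)
12^16 ≡ 116^2 = 13456 ≡ 206 (mod 265)
12^32 ≡ 206^2 = 42436 ≡ 36 (mod 265)
33 = 32 + 1 in binary powers of 2.
So 12^33 ≡ 36 · 12 ≡ 167 (mod 265).
Squaring chain: 167 → 64 → 121; never reaches −1, so base 12 is a Miller–Rabin witness that 265 is composite.

167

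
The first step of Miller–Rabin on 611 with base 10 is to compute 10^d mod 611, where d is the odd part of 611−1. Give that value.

611 − 1 = 610 = 2^1 · 305, so d = 305.
10^1 ≡ 10 (mod 611)
10^2 ≡ 10^2 = 100 ≡ 100 (mod 611)
10^4 ≡ 100^2 = 10000 ≡ 224 (mod 611)
10^8 ≡ 224^2 = 50176 ≡ 74 (mod 611)
10^16 ≡ 74^2 = 5476 ≡ 588 (mod 611)
10^32 ≡ 588^2 = 345744 ≡ 529 (mod 611)
10^64 ≡ 529^2 = 279841 ≡ 3 (mod 611)
10^128 ≡ 3^2 = 9 ≡ 9 (mod 611)
10^256 ≡ 9^2 = 81 ≡ 81 (mod 611)
305 = 256 + 32 + 16 + 1 in binary powers of 2.
So 10^305 ≡ 81 · 529 · 588 · 10 ≡ 160 (mod 611).
Squaring chain: 160; never reaches −1, so base 10 is a Miller–Rabin witness that 611 is composite.

160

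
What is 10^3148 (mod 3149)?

10^1 ≡ 10 (mod 3149)
10^2 ≡ 10^2 = 100 ≡ 100 (mod 3149)
10^4 ≡ 100^2 = 10000 ≡ 553 (mod 3149)
10^8 ≡ 553^2 = 305809 ≡ 356 (mod 3149)
10^16 ≡ 356^2 = 126736 ≡ 776 (mod 3149)
10^32 ≡ 776^2 = 602176 ≡ 717 (mod 3149)
10^64 ≡ 717^2 = 514089 ≡ 802 (mod 3149)
10^128 ≡ 802^2 = 643204 ≡ 808 (mod 3149)
10^256 ≡ 808^2 = 652864 ≡ 1021 (mod 3149)
10^512 ≡ 1021^2 = 1042441 ≡ 122 (mod 3149)
10^1024 ≡ 122^2 = 14884 ≡ 2288 (mod 3149)
10^2048 ≡ 2288^2 = 5234944 ≡ 1306 (mod 3149)
3148 = 2048 + 1024 + 64 + 8 + 4 in binary powers of 2.
So 10^3148 ≡ 1306 · 2288 · 802 · 356 · 553 ≡ 488 (mod 3149).
Since 488 ≠ 1, base 10 is a Fermat witness: 3149 is composite.

488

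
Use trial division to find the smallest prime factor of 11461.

73

11461 is odd.
Digit sum 13, not divisible by 3.
Ends in 1: not divisible by 5.
7: 11461 = 7·1637 + 2
11: 11461 = 11·1041 + 10
13: 11461 = 13·881 + 8
17: 11461 = 17·674 + 3
19: 11461 = 19·603 + 4
23: 11461 = 23·498 + 7
29: 11461 = 29·395 + 6
31: 11461 = 31·369 + 22
37: 11461 = 37·309 + 28
41: 11461 = 41·279 + 22
43: 11461 = 43·266 + 23
47: 11461 = 47·243 + 40
53: 11461 = 53·216 + 13
59: 11461 = 59·194 + 15
61: 11461 = 61·187 + 54
67: 11461 = 67·171 + 4
71: 11461 = 71·161 + 30
73: 11461 = 73·157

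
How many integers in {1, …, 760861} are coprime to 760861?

736032

Factor: 760861 = 83 · 89 · 103.
φ(760861) = (83−1) · (89−1) · (103−1) = 82 · 88 · 102 = 736032.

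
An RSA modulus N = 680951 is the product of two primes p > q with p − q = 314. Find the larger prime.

Since p = q + 314, we have 680951 = q(q + 314), so q² + 314q − 680951 = 0.
Discriminant: 314² + 4·680951 = 98596 + 2723804 = 2822400; √2822400 = 1680.
q = (−314 + 1680)/2 = 683, and p = q + 314 = 997.
Check: 683 · 997 = 680951.

997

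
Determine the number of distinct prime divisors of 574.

3

574 = 2 · 287
287 = 7 · 41
574 = 2 · 7 · 41, which has 3 distinct prime factors.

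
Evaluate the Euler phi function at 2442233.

Factor: 2442233 = 103 · 131 · 181.
φ(2442233) = (103−1) · (131−1) · (181−1) = 102 · 130 · 180 = 2386800.

2386800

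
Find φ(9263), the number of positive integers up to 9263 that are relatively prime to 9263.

Factor: 9263 = 59 · 157.
φ(9263) = (59−1) · (157−1) = 58 · 156 = 9048.

9048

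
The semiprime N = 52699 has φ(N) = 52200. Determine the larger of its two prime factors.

φ(n) = (p−1)(q−1) = n − (p+q) + 1, so p + q = 52699 − 52200 + 1 = 500.
p and q are the roots of t² − 500t + 52699 = 0.
Discriminant: 500² − 4·52699 = 250000 − 210796 = 39204; √39204 = 198.
q = (500 − 198)/2 = 151, p = (500 + 198)/2 = 349.
Check: 151 · 349 = 52699.

349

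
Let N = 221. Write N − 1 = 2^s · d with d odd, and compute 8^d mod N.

83

221 − 1 = 220 = 2^2 · 55, so d = 55.
8^1 ≡ 8 (mod 221)
8^2 ≡ 8^2 = 64 ≡ 64 (mod 221)
8^4 ≡ 64^2 = 4096 ≡ 118 (mod 221)
8^8 ≡ 118^2 = 13924 ≡ 1 (mod 221)
8^16 ≡ 1^2 = 1 ≡ 1 (mod 221)
8^32 ≡ 1^2 = 1 ≡ 1 (mod 221)
55 = 32 + 16 + 4 + 2 + 1 in binary powers of 2.
So 8^55 ≡ 1 · 1 · 118 · 64 · 8 ≡ 83 (mod 221).
Squaring chain: 83 → 38; never reaches −1, so base 8 is a Miller–Rabin witness that 221 is composite.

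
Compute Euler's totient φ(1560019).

1514496

Factor: 1560019 = 59 · 137 · 193.
φ(1560019) = (59−1) · (137−1) · (193−1) = 58 · 136 · 192 = 1514496.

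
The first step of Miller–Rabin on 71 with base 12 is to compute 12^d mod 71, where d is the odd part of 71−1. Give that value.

1

71 − 1 = 70 = 2^1 · 35, so d = 35.
12^1 ≡ 12 (mod 71)
12^2 ≡ 12^2 = 144 ≡ 2 (mod 71)
12^4 ≡ 2^2 = 4 ≡ 4 (mod 71)
12^8 ≡ 4^2 = 16 ≡ 16 (mod 71)
12^16 ≡ 16^2 = 256 ≡ 43 (mod 71)
12^32 ≡ 43^2 = 1849 ≡ 3 (mod 71)
35 = 32 + 2 + 1 in binary powers of 2.
So 12^35 ≡ 3 · 2 · 12 ≡ 1 (mod 71).
Since 12^d ≡ 1 (mod 71), base 12 does not prove 71 composite.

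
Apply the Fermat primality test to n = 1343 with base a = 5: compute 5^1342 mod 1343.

5^1 ≡ 5 (mod 1343)
5^2 ≡ 5^2 = 25 ≡ 25 (mod 1343)
5^4 ≡ 25^2 = 625 ≡ 625 (mod 1343)
5^8 ≡ 625^2 = 390625 ≡ 1155 (mod 1343)
5^16 ≡ 1155^2 = 1334025 ≡ 426 (mod 1343)
5^32 ≡ 426^2 = 181476 ≡ 171 (mod 1343)
5^64 ≡ 171^2 = 29241 ≡ 1038 (mod 1343)
5^128 ≡ 1038^2 = 1077444 ≡ 358 (mod 1343)
5^256 ≡ 358^2 = 128164 ≡ 579 (mod 1343)
5^512 ≡ 579^2 = 335241 ≡ 834 (mod 1343)
5^1024 ≡ 834^2 = 695556 ≡ 1225 (mod 1343)
1342 = 1024 + 256 + 32 + 16 + 8 + 4 + 2 in binary powers of 2.
So 5^1342 ≡ 1225 · 579 · 171 · 426 · 1155 · 625 · 25 ≡ 1137 (mod 1343).
Since 1137 ≠ 1, base 5 is a Fermat witness: 1343 is composite.

1137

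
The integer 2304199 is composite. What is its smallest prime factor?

31

2304199 is odd.
Digit sum 28, not divisible by 3.
Ends in 9: not divisible by 5.
7: 2304199 = 7·329171 + 2
11: 2304199 = 11·209472 + 7
13: 2304199 = 13·177246 + 1
17: 2304199 = 17·135541 + 2
19: 2304199 = 19·121273 + 12
23: 2304199 = 23·100182 + 13
29: 2304199 = 29·79455 + 4
31: 2304199 = 31·74329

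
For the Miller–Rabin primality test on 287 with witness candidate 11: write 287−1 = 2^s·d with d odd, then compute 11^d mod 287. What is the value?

287 − 1 = 286 = 2^1 · 143, so d = 143.
11^1 ≡ 11 (mod 287)
11^2 ≡ 11^2 = 121 ≡ 121 (mod 287)
11^4 ≡ 121^2 = 14641 ≡ 4 (mod 287)
11^8 ≡ 4^2 = 16 ≡ 16 (mod 287)
11^16 ≡ 16^2 = 256 ≡ 256 (mod 287)
11^32 ≡ 256^2 = 65536 ≡ 100 (mod 287)
11^64 ≡ 100^2 = 10000 ≡ 242 (mod 287)
11^128 ≡ 242^2 = 58564 ≡ 16 (mod 287)
143 = 128 + 8 + 4 + 2 + 1 in binary powers of 2.
So 11^143 ≡ 16 · 16 · 4 · 121 · 11 ≡ 268 (mod 287).
Squaring chain: 268; never reaches −1, so base 11 is a Miller–Rabin witness that 287 is composite.

268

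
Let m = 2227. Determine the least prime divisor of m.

2227 is odd.
Digit sum 13, not divisible by 3.
Ends in 7: not divisible by 5.
7: 2227 = 7·318 + 1
11: 2227 = 11·202 + 5
13: 2227 = 13·171 + 4
17: 2227 = 17·131

17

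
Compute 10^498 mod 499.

1

10^1 ≡ 10 (mod 499)
10^2 ≡ 10^2 = 100 ≡ 100 (mod 499)
10^4 ≡ 100^2 = 10000 ≡ 20 (mod 499)
10^8 ≡ 20^2 = 400 ≡ 400 (mod 499)
10^16 ≡ 400^2 = 160000 ≡ 320 (mod 499)
10^32 ≡ 320^2 = 102400 ≡ 105 (mod 499)
10^64 ≡ 105^2 = 11025 ≡ 47 (mod 499)
10^128 ≡ 47^2 = 2209 ≡ 213 (mod 499)
10^256 ≡ 213^2 = 45369 ≡ 459 (mod 499)
498 = 256 + 128 + 64 + 32 + 16 + 2 in binary powers of 2.
So 10^498 ≡ 459 · 213 · 47 · 105 · 320 · 100 ≡ 1 (mod 499).
Since the result is 1, base 10 gives no evidence that 499 is composite.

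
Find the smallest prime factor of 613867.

613867 is odd.
Digit sum 31, not divisible by 3.
Ends in 7: not divisible by 5.
7: 613867 = 7·87695 + 2
11: 613867 = 11·55806 + 1
13: 613867 = 13·47220 + 7
17: 613867 = 17·36109 + 14
19: 613867 = 19·32308 + 15
23: 613867 = 23·26689 + 20
29: 613867 = 29·21167 + 24
31: 613867 = 31·19802 + 5
37: 613867 = 37·16591

37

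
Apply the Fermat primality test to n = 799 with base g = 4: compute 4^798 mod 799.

747

4^1 ≡ 4 (mod 799)
4^2 ≡ 4^2 = 16 ≡ 16 (mod 799)
4^4 ≡ 16^2 = 256 ≡ 256 (mod 799)
4^8 ≡ 256^2 = 65536 ≡ 18 (mod 799)
4^16 ≡ 18^2 = 324 ≡ 324 (mod 799)
4^32 ≡ 324^2 = 104976 ≡ 307 (mod 799)
4^64 ≡ 307^2 = 94249 ≡ 766 (mod 799)
4^128 ≡ 766^2 = 586756 ≡ 290 (mod 799)
4^256 ≡ 290^2 = 84100 ≡ 205 (mod 799)
4^512 ≡ 205^2 = 42025 ≡ 477 (mod 799)
798 = 512 + 256 + 16 + 8 + 4 + 2 in binary powers of 2.
So 4^798 ≡ 477 · 205 · 324 · 18 · 256 · 16 ≡ 747 (mod 799).
Since 747 ≠ 1, base 4 is a Fermat witness: 799 is composite.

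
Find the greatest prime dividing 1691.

89

1691 = 19 · 89
89 is prime.
So 1691 = 19 · 89; the largest prime factor is 89.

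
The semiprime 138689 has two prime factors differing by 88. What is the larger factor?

Since p = q + 88, we have 138689 = q(q + 88), so q² + 88q − 138689 = 0.
Discriminant: 88² + 4·138689 = 7744 + 554756 = 562500; √562500 = 750.
q = (−88 + 750)/2 = 331, and p = q + 88 = 419.
Check: 331 · 419 = 138689.

419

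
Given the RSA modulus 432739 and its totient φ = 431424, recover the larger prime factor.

673

φ(n) = (p−1)(q−1) = n − (p+q) + 1, so p + q = 432739 − 431424 + 1 = 1316.
p and q are the roots of t² − 1316t + 432739 = 0.
Discriminant: 1316² − 4·432739 = 1731856 − 1730956 = 900; √900 = 30.
q = (1316 − 30)/2 = 643, p = (1316 + 30)/2 = 673.
Check: 643 · 673 = 432739.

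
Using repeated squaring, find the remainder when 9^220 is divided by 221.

9^1 ≡ 9 (mod 221)
9^2 ≡ 9^2 = 81 ≡ 81 (mod 221)
9^4 ≡ 81^2 = 6561 ≡ 152 (mod 221)
9^8 ≡ 152^2 = 23104 ≡ 120 (mod 221)
9^16 ≡ 120^2 = 14400 ≡ 35 (mod 221)
9^32 ≡ 35^2 = 1225 ≡ 120 (mod 221)
9^64 ≡ 120^2 = 14400 ≡ 35 (mod 221)
9^128 ≡ 35^2 = 1225 ≡ 120 (mod 221)
220 = 128 + 64 + 16 + 8 + 4 in binary powers of 2.
So 9^220 ≡ 120 · 35 · 35 · 120 · 152 ≡ 152 (mod 221).
Since 152 ≠ 1, base 9 is a Fermat witness: 221 is composite.

152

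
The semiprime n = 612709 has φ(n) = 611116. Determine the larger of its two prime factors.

947

φ(n) = (p−1)(q−1) = n − (p+q) + 1, so p + q = 612709 − 611116 + 1 = 1594.
p and q are the roots of t² − 1594t + 612709 = 0.
Discriminant: 1594² − 4·612709 = 2540836 − 2450836 = 90000; √90000 = 300.
q = (1594 − 300)/2 = 647, p = (1594 + 300)/2 = 947.
Check: 647 · 947 = 612709.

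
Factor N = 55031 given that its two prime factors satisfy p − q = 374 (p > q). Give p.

487

Since p = q + 374, we have 55031 = q(q + 374), so q² + 374q − 55031 = 0.
Discriminant: 374² + 4·55031 = 139876 + 220124 = 360000; √360000 = 600.
q = (−374 + 600)/2 = 113, and p = q + 374 = 487.
Check: 113 · 487 = 55031.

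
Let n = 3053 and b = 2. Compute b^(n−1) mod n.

2968

2^1 ≡ 2 (mod 3053)
2^2 ≡ 2^2 = 4 ≡ 4 (mod 3053)
2^4 ≡ 4^2 = 16 ≡ 16 (mod 3053)
2^8 ≡ 16^2 = 256 ≡ 256 (mod 3053)
2^16 ≡ 256^2 = 65536 ≡ 1423 (mod 3053)
2^32 ≡ 1423^2 = 2024929 ≡ 790 (mod 3053)
2^64 ≡ 790^2 = 624100 ≡ 1288 (mod 3053)
2^128 ≡ 1288^2 = 1658944 ≡ 1165 (mod 3053)
2^256 ≡ 1165^2 = 1357225 ≡ 1693 (mod 3053)
2^512 ≡ 1693^2 = 2866249 ≡ 2535 (mod 3053)
2^1024 ≡ 2535^2 = 6426225 ≡ 2713 (mod 3053)
2^2048 ≡ 2713^2 = 7360369 ≡ 2639 (mod 3053)
3052 = 2048 + 512 + 256 + 128 + 64 + 32 + 8 + 4 in binary powers of 2.
So 2^3052 ≡ 2639 · 2535 · 1693 · 1165 · 1288 · 790 · 256 · 16 ≡ 2968 (mod 3053).
Since 2968 ≠ 1, base 2 is a Fermat witness: 3053 is composite.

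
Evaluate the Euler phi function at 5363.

5160

Factor: 5363 = 31 · 173.
φ(5363) = (31−1) · (173−1) = 30 · 172 = 5160.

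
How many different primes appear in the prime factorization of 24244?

4

24244 = 2^2 · 6061
6061 = 11 · 551
551 = 19 · 29
24244 = 2^2 · 11 · 19 · 29, which has 4 distinct prime factors.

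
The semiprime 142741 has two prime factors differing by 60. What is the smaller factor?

349

Since p = q + 60, we have 142741 = q(q + 60), so q² + 60q − 142741 = 0.
Discriminant: 60² + 4·142741 = 3600 + 570964 = 574564; √574564 = 758.
q = (−60 + 758)/2 = 349, and p = q + 60 = 409.
Check: 349 · 409 = 142741.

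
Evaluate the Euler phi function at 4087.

Factor: 4087 = 61 · 67.
φ(4087) = (61−1) · (67−1) = 60 · 66 = 3960.

3960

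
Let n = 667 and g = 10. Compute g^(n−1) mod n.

10^1 ≡ 10 (mod 667)
10^2 ≡ 10^2 = 100 ≡ 100 (mod 667)
10^4 ≡ 100^2 = 10000 ≡ 662 (mod 667)
10^8 ≡ 662^2 = 438244 ≡ 25 (mod 667)
10^16 ≡ 25^2 = 625 ≡ 625 (mod 667)
10^32 ≡ 625^2 = 390625 ≡ 430 (mod 667)
10^64 ≡ 430^2 = 184900 ≡ 141 (mod 667)
10^128 ≡ 141^2 = 19881 ≡ 538 (mod 667)
10^256 ≡ 538^2 = 289444 ≡ 633 (mod 667)
10^512 ≡ 633^2 = 400689 ≡ 489 (mod 667)
666 = 512 + 128 + 16 + 8 + 2 in binary powers of 2.
So 10^666 ≡ 489 · 538 · 625 · 25 · 100 ≡ 236 (mod 667).
Since 236 ≠ 1, base 10 is a Fermat witness: 667 is composite.

236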